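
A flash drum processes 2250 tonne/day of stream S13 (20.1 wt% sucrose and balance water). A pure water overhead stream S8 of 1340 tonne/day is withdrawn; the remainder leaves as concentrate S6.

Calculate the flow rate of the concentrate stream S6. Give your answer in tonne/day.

Concentrate = 2250 − 1340 = 910 tonne/day.

910 tonne/day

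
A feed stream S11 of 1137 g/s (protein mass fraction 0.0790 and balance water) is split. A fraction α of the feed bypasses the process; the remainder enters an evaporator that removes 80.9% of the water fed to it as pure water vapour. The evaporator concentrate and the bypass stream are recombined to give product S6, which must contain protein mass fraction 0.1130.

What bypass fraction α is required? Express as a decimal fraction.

All 1137×0.079 = 89.823 g/s of protein reaches S6, so S6 = 89.823/0.113 = 794.89 g/s and vapour = 342.11 g/s.
The evaporator receives (1−α)·1137 of feed at 0.921 water and removes 0.809 of that water:
0.809×0.921×(1−α)×1137 = 342.11
(1−α) = 342.11/847.17 = 0.4038;  α = 0.5962.

0.596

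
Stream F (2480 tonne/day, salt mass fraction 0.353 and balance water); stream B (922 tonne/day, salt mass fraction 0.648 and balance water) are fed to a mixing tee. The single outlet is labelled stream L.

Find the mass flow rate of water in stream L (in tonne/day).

water out = water in = 2480×0.647 + 922×0.352 = 1929.1 tonne/day.

1929 tonne/day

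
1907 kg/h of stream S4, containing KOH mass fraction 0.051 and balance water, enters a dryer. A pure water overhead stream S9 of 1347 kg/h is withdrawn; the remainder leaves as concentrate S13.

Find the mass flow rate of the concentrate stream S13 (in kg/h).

560 kg/h

Concentrate = 1907 − 1347 = 560 kg/h.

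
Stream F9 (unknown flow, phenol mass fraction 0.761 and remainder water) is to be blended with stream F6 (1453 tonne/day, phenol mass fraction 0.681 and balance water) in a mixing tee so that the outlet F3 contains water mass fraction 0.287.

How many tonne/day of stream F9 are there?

968.7 tonne/day

Let F9 be the unknown flow. Total out = 1453 + F9.
water balance: 463.51 + 0.239·F9 = 0.287·(1453 + F9)
(0.239 − 0.287)·F9 = 0.287×1453 − 463.51 = -46.496
F9 = -46.496 / -0.048 = 968.67 tonne/day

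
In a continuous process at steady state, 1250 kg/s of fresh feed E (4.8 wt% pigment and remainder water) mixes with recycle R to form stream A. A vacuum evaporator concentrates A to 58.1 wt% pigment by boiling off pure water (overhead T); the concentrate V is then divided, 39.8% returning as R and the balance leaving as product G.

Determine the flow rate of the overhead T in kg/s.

1147 kg/s

Overall pigment balance (none leaves overhead): pigment in fresh feed = pigment in product, i.e. 1250×0.048 = (1−0.398)·V·0.581.
V = 60/(0.581×0.602) = 171.55 kg/s.
Recycle R = 0.398×171.55 = 68.275 kg/s.
Combined feed A = 1250 + 68.275 = 1318.3 kg/s.
Overhead T = A − V = 1318.3 − 171.55 = 1146.7 kg/s.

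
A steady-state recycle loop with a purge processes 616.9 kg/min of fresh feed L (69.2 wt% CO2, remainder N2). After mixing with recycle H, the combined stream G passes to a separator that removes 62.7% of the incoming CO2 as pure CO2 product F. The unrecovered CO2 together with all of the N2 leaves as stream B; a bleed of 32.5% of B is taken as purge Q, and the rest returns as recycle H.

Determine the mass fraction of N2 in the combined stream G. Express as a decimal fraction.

N2 enters only via L and leaves only via the purge: 616.9×0.308 = 0.325×(N2 in B), and the separator passes all N2, so N2 in G = N2 in B = 584.63 kg/min.
CO2 in G: m_A = 616.9×0.692 + (1−0.325)·(1−0.627)·m_A, so m_A = 426.89/0.7482 = 570.54 kg/min.
G = 570.54 + 584.63 = 1155.2 kg/min.
N2 fraction in G = 584.63/1155.2 = 0.506.

0.506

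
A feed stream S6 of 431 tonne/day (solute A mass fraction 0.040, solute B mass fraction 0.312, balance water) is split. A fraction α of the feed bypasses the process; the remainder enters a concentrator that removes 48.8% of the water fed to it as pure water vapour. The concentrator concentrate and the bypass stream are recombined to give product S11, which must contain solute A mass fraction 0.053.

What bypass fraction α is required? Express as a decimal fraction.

All 431×0.040 = 17.24 tonne/day of solute A reaches S11, so S11 = 17.24/0.053 = 325.28 tonne/day and vapour = 105.72 tonne/day.
The evaporator receives (1−α)·431 of feed at 0.648 water and removes 0.488 of that water:
0.488×0.648×(1−α)×431 = 105.72
(1−α) = 105.72/136.29 = 0.7757;  α = 0.2243.

0.224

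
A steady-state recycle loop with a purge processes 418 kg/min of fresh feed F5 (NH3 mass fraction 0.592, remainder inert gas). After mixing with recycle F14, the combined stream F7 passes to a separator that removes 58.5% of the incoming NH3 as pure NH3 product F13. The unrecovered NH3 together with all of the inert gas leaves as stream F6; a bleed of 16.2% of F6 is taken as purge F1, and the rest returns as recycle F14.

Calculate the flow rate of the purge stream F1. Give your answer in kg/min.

inert gas enters only via F5 and leaves only via the purge: 418×0.408 = 0.162×(inert gas in F6), and the separator passes all inert gas, so inert gas in F7 = inert gas in F6 = 1052.7 kg/min.
NH3 in F7: m_A = 418×0.592 + (1−0.162)·(1−0.585)·m_A, so m_A = 247.46/0.6522 = 379.4 kg/min.
F6 = (1−0.585)×379.4 + 1052.7 = 1210.2 kg/min.
Purge F1 = 0.162×1210.2 = 196.05 kg/min.

196.1 kg/min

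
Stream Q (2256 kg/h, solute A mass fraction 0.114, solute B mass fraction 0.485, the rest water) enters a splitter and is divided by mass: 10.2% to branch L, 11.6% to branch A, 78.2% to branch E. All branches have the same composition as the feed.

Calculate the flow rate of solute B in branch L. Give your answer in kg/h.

Branch L total = 0.102×2256 = 230.11 kg/h.
solute B in L = 0.485×230.11 = 111.6 kg/h.

111.6 kg/h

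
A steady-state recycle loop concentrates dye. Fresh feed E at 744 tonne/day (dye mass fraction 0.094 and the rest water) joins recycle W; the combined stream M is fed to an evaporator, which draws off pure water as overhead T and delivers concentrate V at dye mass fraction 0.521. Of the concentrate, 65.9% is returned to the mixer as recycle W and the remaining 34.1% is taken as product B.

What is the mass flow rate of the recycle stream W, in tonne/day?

259.4 tonne/day

Overall dye balance (none leaves overhead): dye in fresh feed = dye in product, i.e. 744×0.094 = (1−0.659)·V·0.521.
V = 69.936/(0.521×0.341) = 393.65 tonne/day.
Recycle W = 0.659×393.65 = 259.41 tonne/day.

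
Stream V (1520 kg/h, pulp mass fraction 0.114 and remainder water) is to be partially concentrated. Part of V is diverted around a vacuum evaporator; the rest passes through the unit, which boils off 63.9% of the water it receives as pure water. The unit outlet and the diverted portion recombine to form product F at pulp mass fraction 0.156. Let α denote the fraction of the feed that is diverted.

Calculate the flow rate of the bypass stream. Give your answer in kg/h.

All 1520×0.114 = 173.28 kg/h of pulp reaches F, so F = 173.28/0.156 = 1110.8 kg/h and vapour = 409.23 kg/h.
The evaporator receives (1−α)·1520 of feed at 0.886 water and removes 0.639 of that water:
0.639×0.886×(1−α)×1520 = 409.23
(1−α) = 409.23/860.55 = 0.4755;  α = 0.5245.
Bypass flow = 0.5245×1520 = 797.17 kg/h.

797.2 kg/h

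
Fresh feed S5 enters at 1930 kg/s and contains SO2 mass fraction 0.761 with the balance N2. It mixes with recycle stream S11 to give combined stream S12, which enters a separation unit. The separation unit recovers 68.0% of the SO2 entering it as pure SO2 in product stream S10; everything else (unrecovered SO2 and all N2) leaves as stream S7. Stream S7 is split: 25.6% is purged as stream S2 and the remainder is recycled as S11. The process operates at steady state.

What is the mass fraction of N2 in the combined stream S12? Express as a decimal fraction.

0.483

N2 enters only via S5 and leaves only via the purge: 1930×0.239 = 0.256×(N2 in S7), and the separation unit passes all N2, so N2 in S12 = N2 in S7 = 1801.8 kg/s.
SO2 in S12: m_A = 1930×0.761 + (1−0.256)·(1−0.680)·m_A, so m_A = 1468.7/0.7619 = 1927.7 kg/s.
S12 = 1927.7 + 1801.8 = 3729.5 kg/s.
N2 fraction in S12 = 1801.8/3729.5 = 0.483.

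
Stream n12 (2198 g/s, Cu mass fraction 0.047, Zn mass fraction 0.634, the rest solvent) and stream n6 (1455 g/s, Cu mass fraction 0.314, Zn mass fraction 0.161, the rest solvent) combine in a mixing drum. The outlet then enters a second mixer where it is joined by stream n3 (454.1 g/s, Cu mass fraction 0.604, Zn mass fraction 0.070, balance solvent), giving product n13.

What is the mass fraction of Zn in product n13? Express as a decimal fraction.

Overall, product flow = 4107.1 g/s.
Zn in = 2198×0.634 + 1455×0.161 + 454.1×0.070 = 1659.6 g/s.
Zn fraction in n13 = 0.404.

0.404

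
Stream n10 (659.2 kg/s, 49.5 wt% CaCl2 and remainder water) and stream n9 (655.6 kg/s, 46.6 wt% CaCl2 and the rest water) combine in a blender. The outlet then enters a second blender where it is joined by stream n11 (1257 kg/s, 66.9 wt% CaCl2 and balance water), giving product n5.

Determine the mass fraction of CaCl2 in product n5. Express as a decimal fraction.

Overall, product flow = 2571.8 kg/s.
CaCl2 in = 659.2×0.495 + 655.6×0.466 + 1257×0.669 = 1472.7 kg/s.
CaCl2 fraction in n5 = 0.5727.

0.5727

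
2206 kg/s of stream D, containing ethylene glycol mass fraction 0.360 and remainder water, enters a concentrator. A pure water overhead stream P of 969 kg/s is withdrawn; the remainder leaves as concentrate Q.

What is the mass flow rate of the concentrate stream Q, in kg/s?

Concentrate = 2206 − 969 = 1237 kg/s.

1237 kg/s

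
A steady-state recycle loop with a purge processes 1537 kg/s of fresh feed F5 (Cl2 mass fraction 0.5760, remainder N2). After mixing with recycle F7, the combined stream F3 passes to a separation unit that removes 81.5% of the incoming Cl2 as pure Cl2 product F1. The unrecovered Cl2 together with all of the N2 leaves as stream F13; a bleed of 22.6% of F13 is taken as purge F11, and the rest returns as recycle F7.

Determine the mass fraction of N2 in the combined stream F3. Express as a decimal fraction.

0.7362

N2 enters only via F5 and leaves only via the purge: 1537×0.424 = 0.226×(N2 in F13), and the separation unit passes all N2, so N2 in F3 = N2 in F13 = 2883.6 kg/s.
Cl2 in F3: m_A = 1537×0.576 + (1−0.226)·(1−0.815)·m_A, so m_A = 885.31/0.8568 = 1033.3 kg/s.
F3 = 1033.3 + 2883.6 = 3916.8 kg/s.
N2 fraction in F3 = 2883.6/3916.8 = 0.7362.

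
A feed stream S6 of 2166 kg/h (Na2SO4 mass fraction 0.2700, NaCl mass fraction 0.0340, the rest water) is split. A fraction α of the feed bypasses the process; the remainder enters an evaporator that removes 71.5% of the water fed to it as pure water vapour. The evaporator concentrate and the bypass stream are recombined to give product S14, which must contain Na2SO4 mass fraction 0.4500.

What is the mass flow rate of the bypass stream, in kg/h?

All 2166×0.270 = 584.82 kg/h of Na2SO4 reaches S14, so S14 = 584.82/0.450 = 1299.6 kg/h and vapour = 866.4 kg/h.
The evaporator receives (1−α)·2166 of feed at 0.696 water and removes 0.715 of that water:
0.715×0.696×(1−α)×2166 = 866.4
(1−α) = 866.4/1077.9 = 0.8038;  α = 0.1962.
Bypass flow = 0.1962×2166 = 424.98 kg/h.

425 kg/h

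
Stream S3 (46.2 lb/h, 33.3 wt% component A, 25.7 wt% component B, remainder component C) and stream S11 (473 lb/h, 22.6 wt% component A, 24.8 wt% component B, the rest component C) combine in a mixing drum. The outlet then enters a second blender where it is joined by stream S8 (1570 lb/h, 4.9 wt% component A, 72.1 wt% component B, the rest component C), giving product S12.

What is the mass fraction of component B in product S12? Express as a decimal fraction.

0.604

Overall, product flow = 2089.2 lb/h.
component B in = 46.2×0.257 + 473×0.248 + 1570×0.721 = 1261.1 lb/h.
component B fraction in S12 = 0.604.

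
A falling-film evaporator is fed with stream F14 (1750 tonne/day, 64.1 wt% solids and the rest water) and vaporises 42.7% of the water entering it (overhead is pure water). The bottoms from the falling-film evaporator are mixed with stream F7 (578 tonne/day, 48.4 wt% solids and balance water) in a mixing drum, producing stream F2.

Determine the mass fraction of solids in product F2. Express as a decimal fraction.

Vapour removed = 0.427×0.359×1750 = 268.26 tonne/day; concentrate = 1481.7 tonne/day.
solids reaching the mixer = 1121.8 (from concentrate) + 578×0.484 = 1401.5 tonne/day.
Product flow = 1481.7 + 578 = 2059.7 tonne/day; solids fraction = 0.680.

0.680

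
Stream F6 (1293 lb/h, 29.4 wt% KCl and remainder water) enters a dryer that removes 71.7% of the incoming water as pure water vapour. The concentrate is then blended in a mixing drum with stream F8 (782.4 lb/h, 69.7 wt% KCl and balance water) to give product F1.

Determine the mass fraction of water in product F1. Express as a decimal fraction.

0.349

Vapour removed = 0.717×0.706×1293 = 654.52 lb/h; concentrate = 638.48 lb/h.
water reaching the mixer = 258.34 (from concentrate) + 782.4×0.303 = 495.41 lb/h.
Product flow = 638.48 + 782.4 = 1420.9 lb/h; water fraction = 0.349.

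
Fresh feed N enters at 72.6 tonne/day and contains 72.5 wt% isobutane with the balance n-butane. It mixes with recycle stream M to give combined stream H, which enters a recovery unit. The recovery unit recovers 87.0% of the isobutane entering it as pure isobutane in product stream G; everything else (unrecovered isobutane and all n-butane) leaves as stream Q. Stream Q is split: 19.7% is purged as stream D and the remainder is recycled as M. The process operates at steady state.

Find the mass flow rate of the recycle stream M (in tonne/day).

87.52 tonne/day

n-butane enters only via N and leaves only via the purge: 72.6×0.275 = 0.197×(n-butane in Q), and the recovery unit passes all n-butane, so n-butane in H = n-butane in Q = 101.35 tonne/day.
isobutane in H: m_A = 72.6×0.725 + (1−0.197)·(1−0.870)·m_A, so m_A = 52.635/0.8956 = 58.77 tonne/day.
Q = (1−0.870)×58.77 + 101.35 = 108.99 tonne/day.
Recycle M = (1−0.197)×108.99 = 87.515 tonne/day.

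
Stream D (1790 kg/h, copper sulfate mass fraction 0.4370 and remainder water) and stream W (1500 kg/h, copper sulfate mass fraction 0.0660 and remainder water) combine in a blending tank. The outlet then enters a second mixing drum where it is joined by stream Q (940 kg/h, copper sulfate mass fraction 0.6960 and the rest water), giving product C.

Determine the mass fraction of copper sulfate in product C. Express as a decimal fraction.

Overall, product flow = 4230 kg/h.
copper sulfate in = 1790×0.437 + 1500×0.066 + 940×0.696 = 1535.5 kg/h.
copper sulfate fraction in C = 0.3630.

0.3630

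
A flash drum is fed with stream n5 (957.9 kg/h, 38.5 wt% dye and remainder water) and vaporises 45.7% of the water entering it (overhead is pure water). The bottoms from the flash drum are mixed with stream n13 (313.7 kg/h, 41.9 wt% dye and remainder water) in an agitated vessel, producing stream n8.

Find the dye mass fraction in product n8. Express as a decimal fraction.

Vapour removed = 0.457×0.615×957.9 = 269.22 kg/h; concentrate = 688.68 kg/h.
dye reaching the mixer = 368.79 (from concentrate) + 313.7×0.419 = 500.23 kg/h.
Product flow = 688.68 + 313.7 = 1002.4 kg/h; dye fraction = 0.499.

0.499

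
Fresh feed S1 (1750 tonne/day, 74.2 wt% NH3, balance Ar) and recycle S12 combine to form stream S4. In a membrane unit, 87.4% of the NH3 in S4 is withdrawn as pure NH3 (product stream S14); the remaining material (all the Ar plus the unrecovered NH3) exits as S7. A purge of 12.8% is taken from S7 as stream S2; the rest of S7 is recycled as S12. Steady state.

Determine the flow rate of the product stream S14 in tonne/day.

1275 tonne/day

NH3 in S4: m_A = 1750×0.742 + (1−0.128)·(1−0.874)·m_A, so m_A = 1298.5/0.8901 = 1458.8 tonne/day.
Product S14 = 0.874×1458.8 = 1275 tonne/day.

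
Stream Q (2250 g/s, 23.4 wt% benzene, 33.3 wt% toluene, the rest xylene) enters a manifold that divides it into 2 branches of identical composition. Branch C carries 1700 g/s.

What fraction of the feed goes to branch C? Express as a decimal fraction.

Fraction to C = 1700/2250 = 0.7556.

0.756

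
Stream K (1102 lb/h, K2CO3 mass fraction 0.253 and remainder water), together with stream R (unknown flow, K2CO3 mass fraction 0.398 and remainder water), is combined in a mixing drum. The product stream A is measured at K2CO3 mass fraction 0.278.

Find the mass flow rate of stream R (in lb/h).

Let R be the unknown flow. Total out = 1102 + R.
K2CO3 balance: 278.81 + 0.398·R = 0.278·(1102 + R)
(0.398 − 0.278)·R = 0.278×1102 − 278.81 = 27.55
R = 27.55 / 0.120 = 229.58 lb/h

229.6 lb/h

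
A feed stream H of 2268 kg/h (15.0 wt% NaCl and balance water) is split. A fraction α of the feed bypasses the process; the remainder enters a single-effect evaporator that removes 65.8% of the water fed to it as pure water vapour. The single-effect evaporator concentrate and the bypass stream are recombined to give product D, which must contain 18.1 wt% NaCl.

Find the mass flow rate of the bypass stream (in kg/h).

1573 kg/h

All 2268×0.150 = 340.2 kg/h of NaCl reaches D, so D = 340.2/0.181 = 1879.6 kg/h and vapour = 388.44 kg/h.
The evaporator receives (1−α)·2268 of feed at 0.850 water and removes 0.658 of that water:
0.658×0.850×(1−α)×2268 = 388.44
(1−α) = 388.44/1268.5 = 0.3062;  α = 0.6938.
Bypass flow = 0.6938×2268 = 1573.5 kg/h.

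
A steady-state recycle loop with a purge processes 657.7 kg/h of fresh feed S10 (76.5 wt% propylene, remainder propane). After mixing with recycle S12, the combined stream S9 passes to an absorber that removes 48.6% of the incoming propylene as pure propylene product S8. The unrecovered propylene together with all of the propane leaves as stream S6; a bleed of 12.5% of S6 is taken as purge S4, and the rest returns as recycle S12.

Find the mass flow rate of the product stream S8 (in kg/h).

propylene in S9: m_A = 657.7×0.765 + (1−0.125)·(1−0.486)·m_A, so m_A = 503.14/0.5503 = 914.39 kg/h.
Product S8 = 0.486×914.39 = 444.39 kg/h.

444.4 kg/h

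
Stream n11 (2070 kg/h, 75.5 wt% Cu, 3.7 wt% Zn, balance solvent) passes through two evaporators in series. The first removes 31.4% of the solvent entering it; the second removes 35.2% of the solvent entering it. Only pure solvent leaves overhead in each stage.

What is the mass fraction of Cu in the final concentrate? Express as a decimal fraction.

solvent in feed = 2070×0.208 = 430.56 kg/h.
After stage 1: solvent left = (1−0.314)×430.56 = 295.36; stream total = 1934.8 kg/h.
After stage 2: solvent left = (1−0.352)×295.36 = 191.4; final concentrate = 1830.8 kg/h.
Cu fraction = 1562.8/1830.8 = 0.854.

0.854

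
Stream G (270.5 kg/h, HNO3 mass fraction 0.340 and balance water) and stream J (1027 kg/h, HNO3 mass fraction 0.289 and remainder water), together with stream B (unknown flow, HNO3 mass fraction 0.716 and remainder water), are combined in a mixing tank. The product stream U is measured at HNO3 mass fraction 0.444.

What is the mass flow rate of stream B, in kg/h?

Let B be the unknown flow. Total out = 1297.5 + B.
HNO3 balance: 388.77 + 0.716·B = 0.444·(1297.5 + B)
(0.716 − 0.444)·B = 0.444×1297.5 − 388.77 = 187.32
B = 187.32 / 0.272 = 688.67 kg/h

688.7 kg/h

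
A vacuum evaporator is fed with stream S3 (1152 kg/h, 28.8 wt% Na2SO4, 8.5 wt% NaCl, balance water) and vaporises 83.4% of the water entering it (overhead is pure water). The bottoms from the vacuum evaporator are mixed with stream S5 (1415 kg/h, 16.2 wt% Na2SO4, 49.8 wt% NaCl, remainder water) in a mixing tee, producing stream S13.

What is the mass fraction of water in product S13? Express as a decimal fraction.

Vapour removed = 0.834×0.627×1152 = 602.4 kg/h; concentrate = 549.6 kg/h.
water reaching the mixer = 119.9 (from concentrate) + 1415×0.340 = 601 kg/h.
Product flow = 549.6 + 1415 = 1964.6 kg/h; water fraction = 0.306.

0.306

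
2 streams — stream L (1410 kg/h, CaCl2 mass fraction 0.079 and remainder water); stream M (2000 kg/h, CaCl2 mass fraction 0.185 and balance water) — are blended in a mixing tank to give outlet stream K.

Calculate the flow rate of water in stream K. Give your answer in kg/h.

water out = water in = 1410×0.921 + 2000×0.815 = 2928.6 kg/h.

2929 kg/h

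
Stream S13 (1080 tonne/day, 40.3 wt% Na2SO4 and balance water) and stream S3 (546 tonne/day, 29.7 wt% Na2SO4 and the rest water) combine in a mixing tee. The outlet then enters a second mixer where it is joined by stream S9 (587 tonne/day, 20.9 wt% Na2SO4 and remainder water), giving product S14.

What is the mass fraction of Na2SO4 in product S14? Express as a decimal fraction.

0.325

Overall, product flow = 2213 tonne/day.
Na2SO4 in = 1080×0.403 + 546×0.297 + 587×0.209 = 720.09 tonne/day.
Na2SO4 fraction in S14 = 0.325.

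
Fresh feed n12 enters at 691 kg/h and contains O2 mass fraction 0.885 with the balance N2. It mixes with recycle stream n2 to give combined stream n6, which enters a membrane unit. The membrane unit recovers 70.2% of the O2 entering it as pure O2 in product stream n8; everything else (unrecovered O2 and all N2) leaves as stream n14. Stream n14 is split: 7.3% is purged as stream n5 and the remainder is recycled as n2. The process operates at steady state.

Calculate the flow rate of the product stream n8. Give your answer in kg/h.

593.2 kg/h

O2 in n6: m_A = 691×0.885 + (1−0.073)·(1−0.702)·m_A, so m_A = 611.53/0.7238 = 844.95 kg/h.
Product n8 = 0.702×844.95 = 593.15 kg/h.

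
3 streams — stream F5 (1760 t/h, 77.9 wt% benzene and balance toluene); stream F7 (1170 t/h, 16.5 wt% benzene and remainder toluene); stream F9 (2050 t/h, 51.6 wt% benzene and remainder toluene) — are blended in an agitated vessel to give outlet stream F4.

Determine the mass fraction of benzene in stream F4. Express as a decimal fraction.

Total flow out = 1760 + 1170 + 2050 = 4980 t/h.
benzene in = 1760×0.779 + 1170×0.165 + 2050×0.516 = 2621.9 t/h.
benzene mass fraction in F4 = 2621.9/4980 = 0.5265.

0.5265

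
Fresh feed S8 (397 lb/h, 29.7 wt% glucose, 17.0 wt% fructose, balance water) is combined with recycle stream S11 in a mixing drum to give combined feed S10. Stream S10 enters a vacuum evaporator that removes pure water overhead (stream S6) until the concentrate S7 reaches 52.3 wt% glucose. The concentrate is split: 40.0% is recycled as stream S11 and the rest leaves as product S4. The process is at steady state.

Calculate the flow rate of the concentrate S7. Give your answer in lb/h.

375.7 lb/h

Overall glucose balance (none leaves overhead): glucose in fresh feed = glucose in product, i.e. 397×0.297 = (1−0.400)·S7·0.523.
S7 = 117.91/(0.523×0.600) = 375.75 lb/h.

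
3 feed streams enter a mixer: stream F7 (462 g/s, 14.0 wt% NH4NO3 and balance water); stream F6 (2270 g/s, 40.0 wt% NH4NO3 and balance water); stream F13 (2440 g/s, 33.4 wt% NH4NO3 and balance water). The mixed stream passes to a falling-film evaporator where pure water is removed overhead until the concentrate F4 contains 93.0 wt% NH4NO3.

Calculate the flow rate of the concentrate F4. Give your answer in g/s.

1922 g/s

NH4NO3 entering = 462×0.140 + 2270×0.400 + 2440×0.334 = 1787.6 g/s.
All NH4NO3 reports to F4, so F4 = 1787.6/0.930 = 1922.2 g/s.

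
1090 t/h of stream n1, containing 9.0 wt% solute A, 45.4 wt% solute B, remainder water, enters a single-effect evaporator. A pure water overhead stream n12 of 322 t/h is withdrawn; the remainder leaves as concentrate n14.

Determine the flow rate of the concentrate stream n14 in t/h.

Concentrate = 1090 − 322 = 768 t/h.

768 t/h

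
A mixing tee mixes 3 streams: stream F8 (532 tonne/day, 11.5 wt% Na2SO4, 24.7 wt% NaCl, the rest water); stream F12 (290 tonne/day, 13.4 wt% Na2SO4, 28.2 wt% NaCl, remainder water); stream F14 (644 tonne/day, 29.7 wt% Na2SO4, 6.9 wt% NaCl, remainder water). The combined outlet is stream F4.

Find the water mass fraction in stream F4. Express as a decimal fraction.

Total flow out = 532 + 290 + 644 = 1466 tonne/day.
water in = 532×0.638 + 290×0.584 + 644×0.634 = 917.07 tonne/day.
water mass fraction in F4 = 917.07/1466 = 0.626.

0.626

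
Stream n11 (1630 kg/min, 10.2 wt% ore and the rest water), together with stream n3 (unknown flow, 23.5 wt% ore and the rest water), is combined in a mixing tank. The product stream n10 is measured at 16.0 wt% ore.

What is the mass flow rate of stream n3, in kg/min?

Let n3 be the unknown flow. Total out = 1630 + n3.
ore balance: 166.26 + 0.235·n3 = 0.160·(1630 + n3)
(0.235 − 0.160)·n3 = 0.160×1630 − 166.26 = 94.54
n3 = 94.54 / 0.075 = 1260.5 kg/min

1261 kg/min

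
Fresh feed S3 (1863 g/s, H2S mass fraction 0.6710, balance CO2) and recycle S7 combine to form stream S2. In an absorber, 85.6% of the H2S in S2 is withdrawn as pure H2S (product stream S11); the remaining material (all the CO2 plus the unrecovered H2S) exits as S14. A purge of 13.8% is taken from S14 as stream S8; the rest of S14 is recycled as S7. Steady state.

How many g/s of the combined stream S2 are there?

5869 g/s

CO2 enters only via S3 and leaves only via the purge: 1863×0.329 = 0.138×(CO2 in S14), and the absorber passes all CO2, so CO2 in S2 = CO2 in S14 = 4441.5 g/s.
H2S in S2: m_A = 1863×0.671 + (1−0.138)·(1−0.856)·m_A, so m_A = 1250.1/0.8759 = 1427.2 g/s.
S2 = 1427.2 + 4441.5 = 5868.7 g/s.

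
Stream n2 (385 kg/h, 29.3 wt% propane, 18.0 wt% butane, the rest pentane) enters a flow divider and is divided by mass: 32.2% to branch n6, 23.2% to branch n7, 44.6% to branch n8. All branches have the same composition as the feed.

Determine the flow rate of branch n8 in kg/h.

Branch n8 flow = 0.446×385 = 171.71 kg/h.

171.7 kg/h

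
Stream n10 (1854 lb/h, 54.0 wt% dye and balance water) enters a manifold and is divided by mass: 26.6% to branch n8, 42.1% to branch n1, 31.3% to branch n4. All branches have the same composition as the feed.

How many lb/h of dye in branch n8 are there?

266.3 lb/h

Branch n8 total = 0.266×1854 = 493.16 lb/h.
dye in n8 = 0.540×493.16 = 266.31 lb/h.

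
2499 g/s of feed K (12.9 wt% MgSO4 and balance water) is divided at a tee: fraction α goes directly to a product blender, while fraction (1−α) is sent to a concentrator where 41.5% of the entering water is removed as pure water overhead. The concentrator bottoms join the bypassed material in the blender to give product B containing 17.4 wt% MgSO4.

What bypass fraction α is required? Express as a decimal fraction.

All 2499×0.129 = 322.37 g/s of MgSO4 reaches B, so B = 322.37/0.174 = 1852.7 g/s and vapour = 646.29 g/s.
The evaporator receives (1−α)·2499 of feed at 0.871 water and removes 0.415 of that water:
0.415×0.871×(1−α)×2499 = 646.29
(1−α) = 646.29/903.3 = 0.7155;  α = 0.2845.

0.285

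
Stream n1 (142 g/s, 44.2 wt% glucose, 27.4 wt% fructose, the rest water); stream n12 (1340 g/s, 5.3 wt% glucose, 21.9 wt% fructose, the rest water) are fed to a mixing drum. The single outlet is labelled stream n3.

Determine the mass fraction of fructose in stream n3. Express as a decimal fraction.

0.224

Total flow out = 142 + 1340 = 1482 g/s.
fructose in = 142×0.274 + 1340×0.219 = 332.37 g/s.
fructose mass fraction in n3 = 332.37/1482 = 0.224.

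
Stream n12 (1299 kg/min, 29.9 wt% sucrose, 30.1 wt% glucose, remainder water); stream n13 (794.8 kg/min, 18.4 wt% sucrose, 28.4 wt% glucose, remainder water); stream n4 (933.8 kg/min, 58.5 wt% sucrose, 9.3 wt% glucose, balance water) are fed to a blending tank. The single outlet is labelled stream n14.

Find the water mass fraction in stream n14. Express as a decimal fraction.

0.4106

Total flow out = 1299 + 794.8 + 933.8 = 3027.6 kg/min.
water in = 1299×0.400 + 794.8×0.532 + 933.8×0.322 = 1243.1 kg/min.
water mass fraction in n14 = 1243.1/3027.6 = 0.4106.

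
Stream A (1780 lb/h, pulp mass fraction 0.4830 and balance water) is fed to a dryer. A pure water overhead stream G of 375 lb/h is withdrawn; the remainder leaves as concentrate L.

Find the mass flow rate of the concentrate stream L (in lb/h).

1405 lb/h

Concentrate = 1780 − 375 = 1405 lb/h.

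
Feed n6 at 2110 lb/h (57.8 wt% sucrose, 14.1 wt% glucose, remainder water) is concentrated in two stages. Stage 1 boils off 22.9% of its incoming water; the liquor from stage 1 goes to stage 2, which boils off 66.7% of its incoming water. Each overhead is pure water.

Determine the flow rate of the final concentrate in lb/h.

water in feed = 2110×0.281 = 592.91 lb/h.
After stage 1: water left = (1−0.229)×592.91 = 457.13; stream total = 1974.2 lb/h.
After stage 2: water left = (1−0.667)×457.13 = 152.23; final concentrate = 1669.3 lb/h.

1669 lb/h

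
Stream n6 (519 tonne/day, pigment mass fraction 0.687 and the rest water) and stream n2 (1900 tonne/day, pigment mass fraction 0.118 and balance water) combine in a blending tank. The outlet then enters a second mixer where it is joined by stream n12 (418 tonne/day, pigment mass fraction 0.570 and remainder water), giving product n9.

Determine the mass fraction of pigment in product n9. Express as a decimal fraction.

Overall, product flow = 2837 tonne/day.
pigment in = 519×0.687 + 1900×0.118 + 418×0.570 = 819.01 tonne/day.
pigment fraction in n9 = 0.289.

0.289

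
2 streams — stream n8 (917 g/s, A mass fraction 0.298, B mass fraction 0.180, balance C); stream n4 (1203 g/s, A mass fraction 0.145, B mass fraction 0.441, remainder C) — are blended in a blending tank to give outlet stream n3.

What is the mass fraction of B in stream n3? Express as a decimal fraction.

0.328

Total flow out = 917 + 1203 = 2120 g/s.
B in = 917×0.180 + 1203×0.441 = 695.58 g/s.
B mass fraction in n3 = 695.58/2120 = 0.328.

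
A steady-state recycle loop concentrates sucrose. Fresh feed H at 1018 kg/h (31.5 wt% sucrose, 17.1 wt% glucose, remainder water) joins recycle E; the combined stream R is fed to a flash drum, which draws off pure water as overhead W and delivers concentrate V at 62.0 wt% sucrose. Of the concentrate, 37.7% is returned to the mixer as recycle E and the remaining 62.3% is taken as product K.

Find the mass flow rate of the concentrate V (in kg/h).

Overall sucrose balance (none leaves overhead): sucrose in fresh feed = sucrose in product, i.e. 1018×0.315 = (1−0.377)·V·0.620.
V = 320.67/(0.620×0.623) = 830.19 kg/h.

830.2 kg/h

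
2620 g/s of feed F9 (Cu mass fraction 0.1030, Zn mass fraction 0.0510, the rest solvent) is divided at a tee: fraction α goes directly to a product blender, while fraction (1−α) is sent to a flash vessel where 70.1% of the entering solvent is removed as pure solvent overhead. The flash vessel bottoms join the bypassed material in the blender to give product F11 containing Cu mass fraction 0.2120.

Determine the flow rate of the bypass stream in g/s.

All 2620×0.103 = 269.86 g/s of Cu reaches F11, so F11 = 269.86/0.212 = 1272.9 g/s and vapour = 1347.1 g/s.
The evaporator receives (1−α)·2620 of feed at 0.846 solvent and removes 0.701 of that solvent:
0.701×0.846×(1−α)×2620 = 1347.1
(1−α) = 1347.1/1553.8 = 0.8670;  α = 0.1330.
Bypass flow = 0.1330×2620 = 348.55 g/s.

348.5 g/s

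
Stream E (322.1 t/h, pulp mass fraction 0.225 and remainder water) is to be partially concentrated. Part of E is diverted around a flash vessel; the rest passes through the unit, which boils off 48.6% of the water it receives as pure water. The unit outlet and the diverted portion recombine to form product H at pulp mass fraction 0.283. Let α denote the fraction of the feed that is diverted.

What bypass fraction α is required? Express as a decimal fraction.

All 322.1×0.225 = 72.473 t/h of pulp reaches H, so H = 72.473/0.283 = 256.09 t/h and vapour = 66.013 t/h.
The evaporator receives (1−α)·322.1 of feed at 0.775 water and removes 0.486 of that water:
0.486×0.775×(1−α)×322.1 = 66.013
(1−α) = 66.013/121.32 = 0.5441;  α = 0.4559.

0.456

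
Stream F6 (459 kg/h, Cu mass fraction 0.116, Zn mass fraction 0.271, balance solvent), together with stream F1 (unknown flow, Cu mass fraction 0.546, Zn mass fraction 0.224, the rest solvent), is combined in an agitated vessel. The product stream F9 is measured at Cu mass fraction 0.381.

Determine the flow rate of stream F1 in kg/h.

Let F1 be the unknown flow. Total out = 459 + F1.
Cu balance: 53.244 + 0.546·F1 = 0.381·(459 + F1)
(0.546 − 0.381)·F1 = 0.381×459 − 53.244 = 121.63
F1 = 121.63 / 0.165 = 737.18 kg/h

737.2 kg/h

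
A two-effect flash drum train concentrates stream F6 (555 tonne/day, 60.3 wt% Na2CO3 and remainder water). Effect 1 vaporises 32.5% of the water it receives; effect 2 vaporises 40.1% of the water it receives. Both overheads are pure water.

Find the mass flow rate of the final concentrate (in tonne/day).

423.8 tonne/day

water in feed = 555×0.397 = 220.34 tonne/day.
After stage 1: water left = (1−0.325)×220.34 = 148.73; stream total = 483.39 tonne/day.
After stage 2: water left = (1−0.401)×148.73 = 89.087; final concentrate = 423.75 tonne/day.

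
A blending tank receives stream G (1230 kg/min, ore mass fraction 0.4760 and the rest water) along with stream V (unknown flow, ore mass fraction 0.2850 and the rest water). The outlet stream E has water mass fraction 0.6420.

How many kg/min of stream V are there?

1988 kg/min

Let V be the unknown flow. Total out = 1230 + V.
water balance: 644.52 + 0.715·V = 0.642·(1230 + V)
(0.715 − 0.642)·V = 0.642×1230 − 644.52 = 145.14
V = 145.14 / 0.073 = 1988.2 kg/min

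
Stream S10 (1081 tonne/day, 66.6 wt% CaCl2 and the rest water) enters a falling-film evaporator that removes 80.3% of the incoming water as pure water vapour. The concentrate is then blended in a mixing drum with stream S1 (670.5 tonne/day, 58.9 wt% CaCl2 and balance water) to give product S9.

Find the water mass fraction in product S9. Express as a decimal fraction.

Vapour removed = 0.803×0.334×1081 = 289.93 tonne/day; concentrate = 791.07 tonne/day.
water reaching the mixer = 71.128 (from concentrate) + 670.5×0.411 = 346.7 tonne/day.
Product flow = 791.07 + 670.5 = 1461.6 tonne/day; water fraction = 0.237.

0.237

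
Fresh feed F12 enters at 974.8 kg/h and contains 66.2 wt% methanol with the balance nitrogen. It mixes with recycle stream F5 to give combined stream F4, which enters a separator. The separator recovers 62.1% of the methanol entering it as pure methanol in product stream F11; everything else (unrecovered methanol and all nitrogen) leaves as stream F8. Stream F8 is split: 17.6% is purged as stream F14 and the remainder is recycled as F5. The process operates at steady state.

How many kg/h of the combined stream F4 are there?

2810 kg/h

nitrogen enters only via F12 and leaves only via the purge: 974.8×0.338 = 0.176×(nitrogen in F8), and the separator passes all nitrogen, so nitrogen in F4 = nitrogen in F8 = 1872.1 kg/h.
methanol in F4: m_A = 974.8×0.662 + (1−0.176)·(1−0.621)·m_A, so m_A = 645.32/0.6877 = 938.37 kg/h.
F4 = 938.37 + 1872.1 = 2810.4 kg/h.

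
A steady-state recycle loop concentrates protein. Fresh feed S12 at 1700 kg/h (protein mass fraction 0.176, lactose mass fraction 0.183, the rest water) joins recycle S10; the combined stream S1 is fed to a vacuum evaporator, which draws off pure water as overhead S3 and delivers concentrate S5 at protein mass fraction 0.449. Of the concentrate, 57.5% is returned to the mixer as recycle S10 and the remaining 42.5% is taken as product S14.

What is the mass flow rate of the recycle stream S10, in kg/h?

Overall protein balance (none leaves overhead): protein in fresh feed = protein in product, i.e. 1700×0.176 = (1−0.575)·S5·0.449.
S5 = 299.2/(0.449×0.425) = 1567.9 kg/h.
Recycle S10 = 0.575×1567.9 = 901.56 kg/h.

901.6 kg/h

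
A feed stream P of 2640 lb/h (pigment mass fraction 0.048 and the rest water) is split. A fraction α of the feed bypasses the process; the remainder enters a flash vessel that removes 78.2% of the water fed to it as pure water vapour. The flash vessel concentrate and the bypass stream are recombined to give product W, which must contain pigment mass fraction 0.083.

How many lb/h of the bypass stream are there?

All 2640×0.048 = 126.72 lb/h of pigment reaches W, so W = 126.72/0.083 = 1526.7 lb/h and vapour = 1113.3 lb/h.
The evaporator receives (1−α)·2640 of feed at 0.952 water and removes 0.782 of that water:
0.782×0.952×(1−α)×2640 = 1113.3
(1−α) = 1113.3/1965.4 = 0.5664;  α = 0.4336.
Bypass flow = 0.4336×2640 = 1144.6 lb/h.

1145 lb/h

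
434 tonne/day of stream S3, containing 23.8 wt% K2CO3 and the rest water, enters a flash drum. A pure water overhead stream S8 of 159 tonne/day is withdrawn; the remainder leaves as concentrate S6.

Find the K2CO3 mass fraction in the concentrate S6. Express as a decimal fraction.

K2CO3 is not removed: 434×0.238 = 103.29 tonne/day of K2CO3 enters S6.
Concentrate = 434 − 159 = 275 tonne/day.
Mass fraction = 103.29/275 = 0.376.

0.376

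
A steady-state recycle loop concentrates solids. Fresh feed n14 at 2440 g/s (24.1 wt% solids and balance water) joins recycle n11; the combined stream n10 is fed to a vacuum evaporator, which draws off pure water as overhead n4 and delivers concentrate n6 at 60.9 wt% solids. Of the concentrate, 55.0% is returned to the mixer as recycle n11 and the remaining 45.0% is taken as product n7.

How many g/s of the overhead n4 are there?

1474 g/s

Overall solids balance (none leaves overhead): solids in fresh feed = solids in product, i.e. 2440×0.241 = (1−0.550)·n6·0.609.
n6 = 588.04/(0.609×0.450) = 2145.7 g/s.
Recycle n11 = 0.550×2145.7 = 1180.2 g/s.
Combined feed n10 = 2440 + 1180.2 = 3620.2 g/s.
Overhead n4 = n10 − n6 = 3620.2 − 2145.7 = 1474.4 g/s.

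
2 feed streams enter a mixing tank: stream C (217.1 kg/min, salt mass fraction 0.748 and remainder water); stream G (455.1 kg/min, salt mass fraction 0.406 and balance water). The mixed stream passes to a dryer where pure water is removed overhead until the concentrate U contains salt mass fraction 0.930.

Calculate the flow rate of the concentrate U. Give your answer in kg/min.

373.3 kg/min

salt entering = 217.1×0.748 + 455.1×0.406 = 347.16 kg/min.
All salt reports to U, so U = 347.16/0.930 = 373.29 kg/min.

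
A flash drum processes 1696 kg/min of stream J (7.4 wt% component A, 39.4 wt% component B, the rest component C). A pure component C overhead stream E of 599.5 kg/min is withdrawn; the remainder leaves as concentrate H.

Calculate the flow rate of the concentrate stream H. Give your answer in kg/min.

1096 kg/min

Concentrate = 1696 − 599.5 = 1096.5 kg/min.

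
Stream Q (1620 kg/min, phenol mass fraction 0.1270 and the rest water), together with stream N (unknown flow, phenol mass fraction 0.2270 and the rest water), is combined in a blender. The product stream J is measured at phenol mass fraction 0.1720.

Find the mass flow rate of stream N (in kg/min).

1325 kg/min

Let N be the unknown flow. Total out = 1620 + N.
phenol balance: 205.74 + 0.227·N = 0.172·(1620 + N)
(0.227 − 0.172)·N = 0.172×1620 − 205.74 = 72.9
N = 72.9 / 0.055 = 1325.5 kg/min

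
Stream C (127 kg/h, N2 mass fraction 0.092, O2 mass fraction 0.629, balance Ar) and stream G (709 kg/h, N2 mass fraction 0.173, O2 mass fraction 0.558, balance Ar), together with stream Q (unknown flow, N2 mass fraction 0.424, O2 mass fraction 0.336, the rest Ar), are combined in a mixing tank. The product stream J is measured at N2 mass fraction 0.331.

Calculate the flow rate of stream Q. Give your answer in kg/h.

1531 kg/h

Let Q be the unknown flow. Total out = 836 + Q.
N2 balance: 134.34 + 0.424·Q = 0.331·(836 + Q)
(0.424 − 0.331)·Q = 0.331×836 − 134.34 = 142.38
Q = 142.38 / 0.093 = 1530.9 kg/h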